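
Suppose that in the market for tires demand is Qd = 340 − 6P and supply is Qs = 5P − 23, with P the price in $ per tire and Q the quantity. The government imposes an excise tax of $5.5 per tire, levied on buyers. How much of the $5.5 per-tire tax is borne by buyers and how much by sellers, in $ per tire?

Buyers bear $2.5 per tire; sellers bear $3 per tire.

Without the tax, 340 − 6P = 5P − 23 gives 11P = 363, so P* = $33 and Q* = 142.
With the tax collected from buyers, demand (in seller-price terms) shifts: Qd = 340 − 6(P + 5.5).
Solving gives Q = 127 with buyers paying $35.5 and sellers receiving $30 (the $5.5 wedge).
Burden on buyers: $2.5; on sellers: $3. (They sum to $5.5.)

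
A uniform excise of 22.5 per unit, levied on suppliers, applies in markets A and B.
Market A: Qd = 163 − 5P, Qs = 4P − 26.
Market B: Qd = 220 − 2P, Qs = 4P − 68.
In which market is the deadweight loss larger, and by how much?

Market A: pre-tax P* = 21, Q* = 58; post-tax Q = 8; deadweight loss = 562.5.
Market B: pre-tax P* = 48, Q* = 124; post-tax Q = 94; deadweight loss = 337.5.
Difference: 562.5 vs 337.5 → market A is larger by 225.

Market A, by 225.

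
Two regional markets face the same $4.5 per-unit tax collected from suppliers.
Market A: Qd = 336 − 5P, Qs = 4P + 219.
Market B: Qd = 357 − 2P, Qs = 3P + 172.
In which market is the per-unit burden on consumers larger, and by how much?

Market A: pre-tax P* = $13, Q* = 271; post-tax Q = 261; per-unit burden on consumers = $2.
Market B: pre-tax P* = $37, Q* = 283; post-tax Q = 277.6; per-unit burden on consumers = $2.7.
Difference: $2 vs $2.7 → market B is larger by $0.7.

Market B, by $0.7.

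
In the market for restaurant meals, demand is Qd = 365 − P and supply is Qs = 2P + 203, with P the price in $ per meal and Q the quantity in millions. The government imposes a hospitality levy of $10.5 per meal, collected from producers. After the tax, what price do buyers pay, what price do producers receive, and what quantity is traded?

Buyers pay $61; producers receive $50.5; quantity = 304.

Without the tax, 365 − P = 2P + 203 gives 3P = 162, so P* = $54 and Q* = 311.
With the tax collected from producers, supply shifts: Qs = 2(P − 10.5) + 203.
New equilibrium: buyers pay $61, producers receive $50.5, Q = 304. (Wedge: Pb − Ps = 10.5.)
The less price-elastic side of the market bears the larger share of a per-unit tax.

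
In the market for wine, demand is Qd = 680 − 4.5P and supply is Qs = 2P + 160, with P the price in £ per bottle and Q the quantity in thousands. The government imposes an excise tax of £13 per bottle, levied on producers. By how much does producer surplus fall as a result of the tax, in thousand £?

Producer surplus falls by £2799 thousand.

Without the tax, 680 − 4.5P = 2P + 160 gives 6.5P = 520, so P* = £80 and Q* = 320.
With the tax collected from producers, supply shifts: Qs = 2(P − 13) + 160.
Solving gives Q = 302 with consumers paying £84 and producers receiving £71 (the £13 wedge).
ΔPS is the trapezoid between Q = 302 and Q = 320 of height £9: ½ · (320 + 302) · 9 = £2799.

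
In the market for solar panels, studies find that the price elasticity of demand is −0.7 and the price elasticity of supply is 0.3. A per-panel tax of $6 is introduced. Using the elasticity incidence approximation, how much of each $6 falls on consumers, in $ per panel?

Incidence ratio: consumers' share ≈ εs / (εs + |εd|) = 0.3 / (0.3 + 0.7) = 0.3.
So consumers bear ≈ 0.3 × $6 = $1.8; suppliers bear $4.2.

Consumers bear ≈ $1.8 per panel.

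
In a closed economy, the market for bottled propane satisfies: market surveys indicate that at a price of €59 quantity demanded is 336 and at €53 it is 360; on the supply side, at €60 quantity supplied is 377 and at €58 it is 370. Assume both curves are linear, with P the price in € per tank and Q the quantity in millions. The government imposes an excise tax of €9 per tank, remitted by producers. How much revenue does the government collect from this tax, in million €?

Tax revenue = €3052.8 million.

Demand slope: (360 − 336)/(53 − 59) = -4, so Qd = 572 − 4P.
Supply slope: (370 − 377)/(58 − 60) = 3.5, so Qs = 3.5P + 167.
Before the tax: set 572 − 4P = 3.5P + 167 → P* = €54, Q* = 356.
With the tax collected from producers, supply shifts: Qs = 3.5(P − 9) + 167.
New equilibrium: buyers pay €58.2, producers receive €49.2, Q = 339.2. (Wedge: Pb − Ps = 9.)
Revenue = t · Q = 9 · 339.2 = €3052.8.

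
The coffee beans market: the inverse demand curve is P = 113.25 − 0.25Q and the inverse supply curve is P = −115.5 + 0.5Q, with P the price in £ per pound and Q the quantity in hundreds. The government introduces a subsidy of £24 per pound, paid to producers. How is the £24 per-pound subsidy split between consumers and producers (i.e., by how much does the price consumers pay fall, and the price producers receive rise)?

Consumers gain £8 per pound; producers gain £16 per pound.

Inverting to Q(P) form: Qd = 453 − 4P; Qs = 2P + 231.
Before the subsidy: set 453 − 4P = 2P + 231 → P* = £37, Q* = 305.
With a per-unit subsidy paid to producers, each receives P + 24 per unit sold, so supply becomes Qs = 2(P + 24) + 231.
Solving gives Q = 337 with consumers paying £29 and producers receiving £53 (the £24 wedge).
Gain to consumers: £8; to producers: £16. (They sum to £24.)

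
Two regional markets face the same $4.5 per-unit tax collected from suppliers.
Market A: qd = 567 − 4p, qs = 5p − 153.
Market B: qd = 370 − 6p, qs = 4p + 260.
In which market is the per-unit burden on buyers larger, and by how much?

Market A: pre-tax p* = $80, q* = 247; post-tax q = 237; per-unit burden on buyers = $2.5.
Market B: pre-tax p* = $11, q* = 304; post-tax q = 293.2; per-unit burden on buyers = $1.8.
Difference: $2.5 vs $1.8 → market A is larger by $0.7.

Market A, by $0.7.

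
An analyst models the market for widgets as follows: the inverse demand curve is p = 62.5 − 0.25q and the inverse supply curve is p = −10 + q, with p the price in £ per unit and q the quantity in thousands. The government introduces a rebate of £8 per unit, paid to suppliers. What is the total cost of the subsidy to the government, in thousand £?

Government outlay = £515.2 thousand.

Rewrite in direct form: qd = 250 − 4p and qs = p + 10.
Without the subsidy, 250 − 4p = p + 10 gives 5p = 240, so p* = £48 and q* = 58.
With a per-unit subsidy paid to suppliers, each receives p + 8 per unit sold, so supply becomes qs = (p + 8) + 10.
Solving gives q = 64.4 with consumers paying £46.4 and suppliers receiving £54.4 (the £8 wedge).
Outlay = t · Q = 8 · 64.4 = £515.2.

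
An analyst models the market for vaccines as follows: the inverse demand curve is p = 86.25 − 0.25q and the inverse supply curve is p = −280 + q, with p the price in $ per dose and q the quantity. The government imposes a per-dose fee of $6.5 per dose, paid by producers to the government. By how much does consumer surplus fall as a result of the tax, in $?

Inverting to q(p) form: qd = 345 − 4p; qs = p + 280.
Without the tax, 345 − 4p = p + 280 gives 5p = 65, so p* = $13 and q* = 293.
With the tax collected from producers, supply shifts: qs = (p − 6.5) + 280.
New equilibrium: buyers pay $14.3, producers receive $7.8, q = 287.8. (Wedge: pb − ps = 6.5.)
ΔCS is the trapezoid between Q = 287.8 and Q = 293 of height $1.3: ½ · (293 + 287.8) · 1.3 = $377.52.

Consumer surplus falls by $377.52.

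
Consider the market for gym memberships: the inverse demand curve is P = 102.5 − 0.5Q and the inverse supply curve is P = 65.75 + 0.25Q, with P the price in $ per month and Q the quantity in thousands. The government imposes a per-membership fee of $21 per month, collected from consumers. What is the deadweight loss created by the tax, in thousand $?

Rewrite in direct form: Qd = 205 − 2P and Qs = 4P − 263.
Before the tax: set 205 − 2P = 4P − 263 → P* = $78, Q* = 49.
With the tax collected from consumers, demand (in seller-price terms) shifts: Qd = 205 − 2(P + 21).
New equilibrium: consumers pay $92, sellers receive $71, Q = 21. (Wedge: Pb − Ps = 21.)
Quantity falls by |ΔQ| = |49 − 21| = 28.
DWL = ½ · t · |ΔQ| = ½ · 21 · 28 = $294.

Deadweight loss = $294 thousand.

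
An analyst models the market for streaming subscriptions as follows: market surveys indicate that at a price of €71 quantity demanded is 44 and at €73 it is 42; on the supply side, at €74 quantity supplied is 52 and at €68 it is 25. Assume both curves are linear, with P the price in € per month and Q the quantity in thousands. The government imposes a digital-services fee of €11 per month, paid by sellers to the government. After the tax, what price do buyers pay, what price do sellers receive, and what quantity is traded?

Buyers pay €81; sellers receive €70; quantity = 34.

Demand slope: (42 − 44)/(73 − 71) = -1, so Qd = 115 − P.
Supply slope: (25 − 52)/(68 − 74) = 4.5, so Qs = 4.5P − 281.
Without the tax, 115 − P = 4.5P − 281 gives 5.5P = 396, so P* = €72 and Q* = 43.
With the tax collected from sellers, supply shifts: Qs = 4.5(P − 11) − 281.
New equilibrium: buyers pay €81, sellers receive €70, Q = 34. (Wedge: Pb − Ps = 11.)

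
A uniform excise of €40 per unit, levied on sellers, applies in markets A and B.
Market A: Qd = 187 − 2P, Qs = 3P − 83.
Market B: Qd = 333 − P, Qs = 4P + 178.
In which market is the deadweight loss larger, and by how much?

Market A: pre-tax P* = €54, Q* = 79; post-tax Q = 31; deadweight loss = €960.
Market B: pre-tax P* = €31, Q* = 302; post-tax Q = 270; deadweight loss = €640.
Difference: €960 vs €640 → market A is larger by €320.

Market A, by €320.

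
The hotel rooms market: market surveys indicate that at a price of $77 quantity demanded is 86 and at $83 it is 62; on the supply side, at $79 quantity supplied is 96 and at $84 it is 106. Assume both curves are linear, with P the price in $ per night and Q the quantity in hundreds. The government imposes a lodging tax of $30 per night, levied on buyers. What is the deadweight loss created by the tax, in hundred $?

Demand slope: (62 − 86)/(83 − 77) = -4, so Qd = 394 − 4P.
Supply slope: (106 − 96)/(84 − 79) = 2, so Qs = 2P − 62.
Without the tax, 394 − 4P = 2P − 62 gives 6P = 456, so P* = $76 and Q* = 90.
With the tax collected from buyers, demand (in seller-price terms) shifts: Qd = 394 − 4(P + 30).
New equilibrium: buyers pay $86, producers receive $56, Q = 50. (Wedge: Pb − Ps = 30.)
Quantity falls by |ΔQ| = |90 − 50| = 40.
DWL = ½ · t · |ΔQ| = ½ · 30 · 40 = $600.

Deadweight loss = $600 hundred.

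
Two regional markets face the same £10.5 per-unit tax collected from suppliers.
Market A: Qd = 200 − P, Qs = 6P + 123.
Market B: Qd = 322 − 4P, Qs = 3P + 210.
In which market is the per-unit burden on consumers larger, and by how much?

Market A, by £4.5.

Market A: pre-tax P* = £11, Q* = 189; post-tax Q = 180; per-unit burden on consumers = £9.
Market B: pre-tax P* = £16, Q* = 258; post-tax Q = 240; per-unit burden on consumers = £4.5.
Difference: £9 vs £4.5 → market A is larger by £4.5.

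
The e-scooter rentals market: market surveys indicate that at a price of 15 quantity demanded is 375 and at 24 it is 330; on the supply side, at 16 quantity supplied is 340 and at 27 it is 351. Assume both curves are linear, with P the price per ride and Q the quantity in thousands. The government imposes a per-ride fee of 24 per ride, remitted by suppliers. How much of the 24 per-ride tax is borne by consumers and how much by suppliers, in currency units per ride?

Demand slope: (330 − 375)/(24 − 15) = -5, so Qd = 450 − 5P.
Supply slope: (351 − 340)/(27 − 16) = 1, so Qs = P + 324.
Before the tax: set 450 − 5P = P + 324 → P* = 21, Q* = 345.
With the tax collected from suppliers, supply shifts: Qs = (P − 24) + 324.
New equilibrium: consumers pay 25, suppliers receive 1, Q = 325. (Wedge: Pb − Ps = 24.)
Burden on consumers: 4; on suppliers: 20. (They sum to 24.)

Consumers bear 4 per ride; suppliers bear 20 per ride.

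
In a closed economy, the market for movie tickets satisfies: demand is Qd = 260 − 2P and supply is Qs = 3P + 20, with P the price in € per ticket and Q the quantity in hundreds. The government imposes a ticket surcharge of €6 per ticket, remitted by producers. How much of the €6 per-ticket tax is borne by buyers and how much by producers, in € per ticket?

Before the tax: set 260 − 2P = 3P + 20 → P* = €48, Q* = 164.
With the tax collected from producers, supply shifts: Qs = 3(P − 6) + 20.
New equilibrium: buyers pay €51.6, producers receive €45.6, Q = 156.8. (Wedge: Pb − Ps = 6.)
Burden on buyers: €3.6; on producers: €2.4. (They sum to €6.)

Buyers bear €3.6 per ticket; producers bear €2.4 per ticket.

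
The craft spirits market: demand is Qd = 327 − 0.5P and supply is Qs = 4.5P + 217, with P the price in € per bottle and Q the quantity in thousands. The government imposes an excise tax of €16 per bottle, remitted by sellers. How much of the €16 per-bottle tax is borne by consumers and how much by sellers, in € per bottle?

Before the tax: set 327 − 0.5P = 4.5P + 217 → P* = €22, Q* = 316.
With the tax collected from sellers, supply shifts: Qs = 4.5(P − 16) + 217.
Solving gives Q = 308.8 with consumers paying €36.4 and sellers receiving €20.4 (the €16 wedge).
Burden on consumers: €14.4; on sellers: €1.6. (They sum to €16.)

Consumers bear €14.4 per bottle; sellers bear €1.6 per bottle.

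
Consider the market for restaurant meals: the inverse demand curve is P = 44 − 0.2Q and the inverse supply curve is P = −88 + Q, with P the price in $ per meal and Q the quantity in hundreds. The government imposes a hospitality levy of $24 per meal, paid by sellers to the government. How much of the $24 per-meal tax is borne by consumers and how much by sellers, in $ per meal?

Consumers bear $4 per meal; sellers bear $20 per meal.

Rewrite in direct form: Qd = 220 − 5P and Qs = P + 88.
Before the tax: set 220 − 5P = P + 88 → P* = $22, Q* = 110.
With the tax collected from sellers, supply shifts: Qs = (P − 24) + 88.
New equilibrium: consumers pay $26, sellers receive $2, Q = 90. (Wedge: Pb − Ps = 24.)
Burden on consumers: $4; on sellers: $20. (They sum to $24.)
The less price-elastic side of the market bears the larger share of a per-unit tax.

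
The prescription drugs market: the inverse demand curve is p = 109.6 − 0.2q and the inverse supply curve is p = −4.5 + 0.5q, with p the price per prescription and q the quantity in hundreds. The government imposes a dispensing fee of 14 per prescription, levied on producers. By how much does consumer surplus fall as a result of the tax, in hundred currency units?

Consumer surplus falls by 612 hundred.

Rewrite in direct form: qd = 548 − 5p and qs = 2p + 9.
Without the tax, 548 − 5p = 2p + 9 gives 7p = 539, so p* = 77 and q* = 163.
With the tax collected from producers, supply shifts: qs = 2(p − 14) + 9.
Solving gives q = 143 with consumers paying 81 and producers receiving 67 (the 14 wedge).
ΔCS is the trapezoid between Q = 143 and Q = 163 of height 4: ½ · (163 + 143) · 4 = 612.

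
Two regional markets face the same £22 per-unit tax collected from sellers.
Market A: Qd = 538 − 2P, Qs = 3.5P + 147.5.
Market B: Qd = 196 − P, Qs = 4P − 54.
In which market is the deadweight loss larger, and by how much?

Market A, by £114.4.

Market A: pre-tax P* = £71, Q* = 396; post-tax Q = 368; deadweight loss = £308.
Market B: pre-tax P* = £50, Q* = 146; post-tax Q = 128.4; deadweight loss = £193.6.
Difference: £308 vs £193.6 → market A is larger by £114.4.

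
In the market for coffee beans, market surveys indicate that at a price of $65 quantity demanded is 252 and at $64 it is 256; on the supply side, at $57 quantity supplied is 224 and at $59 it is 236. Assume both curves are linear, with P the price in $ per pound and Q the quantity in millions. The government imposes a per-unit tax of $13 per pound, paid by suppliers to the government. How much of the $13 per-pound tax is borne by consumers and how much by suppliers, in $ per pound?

Consumers bear $7.8 per pound; suppliers bear $5.2 per pound.

Demand slope: (256 − 252)/(64 − 65) = -4, so Qd = 512 − 4P.
Supply slope: (236 − 224)/(59 − 57) = 6, so Qs = 6P − 118.
Before the tax: set 512 − 4P = 6P − 118 → P* = $63, Q* = 260.
With the tax collected from suppliers, supply shifts: Qs = 6(P − 13) − 118.
New equilibrium: consumers pay $70.8, suppliers receive $57.8, Q = 228.8. (Wedge: Pb − Ps = 13.)
Burden on consumers: $7.8; on suppliers: $5.2. (They sum to $13.)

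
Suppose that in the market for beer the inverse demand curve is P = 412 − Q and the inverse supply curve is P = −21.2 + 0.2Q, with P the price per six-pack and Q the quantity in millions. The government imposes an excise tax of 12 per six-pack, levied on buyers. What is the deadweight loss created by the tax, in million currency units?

Inverting to Q(P) form: Qd = 412 − P; Qs = 5P + 106.
Without the tax, 412 − P = 5P + 106 gives 6P = 306, so P* = 51 and Q* = 361.
With the tax collected from buyers, demand (in seller-price terms) shifts: Qd = 412 − (P + 12).
New equilibrium: buyers pay 61, producers receive 49, Q = 351. (Wedge: Pb − Ps = 12.)
Quantity falls by |ΔQ| = |361 − 351| = 10.
DWL = ½ · t · |ΔQ| = ½ · 12 · 10 = 60.

Deadweight loss = 60 million.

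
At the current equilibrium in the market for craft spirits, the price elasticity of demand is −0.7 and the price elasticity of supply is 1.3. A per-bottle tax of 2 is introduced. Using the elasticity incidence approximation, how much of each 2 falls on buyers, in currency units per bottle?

Incidence ratio: buyers' share ≈ εs / (εs + |εd|) = 1.3 / (1.3 + 0.7) = 0.65.
So buyers bear ≈ 0.65 × 2 = 1.3; producers bear 0.7.

Buyers bear ≈ 1.3 per bottle.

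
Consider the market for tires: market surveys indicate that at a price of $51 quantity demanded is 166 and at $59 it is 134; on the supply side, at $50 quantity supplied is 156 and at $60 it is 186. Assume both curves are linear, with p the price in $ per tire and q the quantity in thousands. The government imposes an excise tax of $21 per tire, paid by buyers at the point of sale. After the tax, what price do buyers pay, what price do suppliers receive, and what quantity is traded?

Demand slope: (134 − 166)/(59 − 51) = -4, so qd = 370 − 4p.
Supply slope: (186 − 156)/(60 − 50) = 3, so qs = 3p + 6.
Before the tax: set 370 − 4p = 3p + 6 → p* = $52, q* = 162.
With the tax collected from buyers, demand (in seller-price terms) shifts: qd = 370 − 4(p + 21).
Solving gives q = 126 with buyers paying $61 and suppliers receiving $40 (the $21 wedge).

Buyers pay $61; suppliers receive $40; quantity = 126.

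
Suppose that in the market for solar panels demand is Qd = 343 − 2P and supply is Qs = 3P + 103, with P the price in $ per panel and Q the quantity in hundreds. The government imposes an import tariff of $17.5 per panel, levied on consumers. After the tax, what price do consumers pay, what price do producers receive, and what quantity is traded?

Before the tax: set 343 − 2P = 3P + 103 → P* = $48, Q* = 247.
With the tax collected from consumers, demand (in seller-price terms) shifts: Qd = 343 − 2(P + 17.5).
Solving gives Q = 226 with consumers paying $58.5 and producers receiving $41 (the $17.5 wedge).

Consumers pay $58.5; producers receive $41; quantity = 226.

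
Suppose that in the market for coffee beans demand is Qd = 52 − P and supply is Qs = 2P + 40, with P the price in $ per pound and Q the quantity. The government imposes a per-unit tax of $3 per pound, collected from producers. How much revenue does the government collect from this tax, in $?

Tax revenue = $138.

Before the tax: set 52 − P = 2P + 40 → P* = $4, Q* = 48.
With the tax collected from producers, supply shifts: Qs = 2(P − 3) + 40.
New equilibrium: consumers pay $6, producers receive $3, Q = 46. (Wedge: Pb − Ps = 3.)
Revenue = t · Q = 3 · 46 = $138.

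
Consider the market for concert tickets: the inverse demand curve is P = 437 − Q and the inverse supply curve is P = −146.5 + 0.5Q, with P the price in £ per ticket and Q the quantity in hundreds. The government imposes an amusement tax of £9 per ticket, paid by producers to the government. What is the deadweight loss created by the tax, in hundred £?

Deadweight loss = £27 hundred.

Rewrite in direct form: Qd = 437 − P and Qs = 2P + 293.
Before the tax: set 437 − P = 2P + 293 → P* = £48, Q* = 389.
With the tax collected from producers, supply shifts: Qs = 2(P − 9) + 293.
New equilibrium: buyers pay £54, producers receive £45, Q = 383. (Wedge: Pb − Ps = 9.)
Quantity falls by |ΔQ| = |389 − 383| = 6.
DWL = ½ · t · |ΔQ| = ½ · 9 · 6 = £27.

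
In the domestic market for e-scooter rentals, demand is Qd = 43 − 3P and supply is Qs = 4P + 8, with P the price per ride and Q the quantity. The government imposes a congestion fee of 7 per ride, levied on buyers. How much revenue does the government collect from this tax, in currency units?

Tax revenue = 112.

Before the tax: set 43 − 3P = 4P + 8 → P* = 5, Q* = 28.
With the tax collected from buyers, demand (in seller-price terms) shifts: Qd = 43 − 3(P + 7).
New equilibrium: buyers pay 9, producers receive 2, Q = 16. (Wedge: Pb − Ps = 7.)
Revenue = t · Q = 7 · 16 = 112.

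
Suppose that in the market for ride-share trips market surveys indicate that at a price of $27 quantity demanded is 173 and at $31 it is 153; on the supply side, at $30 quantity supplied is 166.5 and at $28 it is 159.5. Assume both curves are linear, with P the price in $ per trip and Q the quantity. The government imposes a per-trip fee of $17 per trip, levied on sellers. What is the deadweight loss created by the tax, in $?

Demand slope: (153 − 173)/(31 − 27) = -5, so Qd = 308 − 5P.
Supply slope: (159.5 − 166.5)/(28 − 30) = 3.5, so Qs = 3.5P + 61.5.
Before the tax: set 308 − 5P = 3.5P + 61.5 → P* = $29, Q* = 163.
With the tax collected from sellers, supply shifts: Qs = 3.5(P − 17) + 61.5.
Solving gives Q = 128 with buyers paying $36 and sellers receiving $19 (the $17 wedge).
Quantity falls by |ΔQ| = |163 − 128| = 35.
DWL = ½ · t · |ΔQ| = ½ · 17 · 35 = $297.5.

Deadweight loss = $297.5.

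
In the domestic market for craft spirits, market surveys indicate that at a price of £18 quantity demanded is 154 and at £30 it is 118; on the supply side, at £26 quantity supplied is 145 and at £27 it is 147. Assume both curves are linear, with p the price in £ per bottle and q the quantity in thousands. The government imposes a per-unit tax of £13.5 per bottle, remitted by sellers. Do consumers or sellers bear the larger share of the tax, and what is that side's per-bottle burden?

Sellers bear the larger share: £8.1 per bottle.

Demand slope: (118 − 154)/(30 − 18) = -3, so qd = 208 − 3p.
Supply slope: (147 − 145)/(27 − 26) = 2, so qs = 2p + 93.
Before the tax: set 208 − 3p = 2p + 93 → p* = £23, q* = 139.
With the tax collected from sellers, supply shifts: qs = 2(p − 13.5) + 93.
Solving gives q = 122.8 with consumers paying £28.4 and sellers receiving £14.9 (the £13.5 wedge).
Per-bottle burden: consumers £5.4, sellers £8.1.
Sellers take the larger share because supply is less price-elastic here (demand slope 3 vs supply slope 2).
The less price-elastic side of the market bears the larger share of a per-unit tax.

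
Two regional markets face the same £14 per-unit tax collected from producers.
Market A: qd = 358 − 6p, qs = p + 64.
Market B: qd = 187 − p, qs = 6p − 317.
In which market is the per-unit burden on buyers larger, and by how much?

Market B, by £10.

Market A: pre-tax p* = £42, q* = 106; post-tax q = 94; per-unit burden on buyers = £2.
Market B: pre-tax p* = £72, q* = 115; post-tax q = 103; per-unit burden on buyers = £12.
Difference: £2 vs £12 → market B is larger by £10.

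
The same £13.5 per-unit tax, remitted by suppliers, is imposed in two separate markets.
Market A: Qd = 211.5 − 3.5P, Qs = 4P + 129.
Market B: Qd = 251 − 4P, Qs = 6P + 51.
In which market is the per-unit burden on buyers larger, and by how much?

Market B, by £0.9.

Market A: pre-tax P* = £11, Q* = 173; post-tax Q = 147.8; per-unit burden on buyers = £7.2.
Market B: pre-tax P* = £20, Q* = 171; post-tax Q = 138.6; per-unit burden on buyers = £8.1.
Difference: £7.2 vs £8.1 → market B is larger by £0.9.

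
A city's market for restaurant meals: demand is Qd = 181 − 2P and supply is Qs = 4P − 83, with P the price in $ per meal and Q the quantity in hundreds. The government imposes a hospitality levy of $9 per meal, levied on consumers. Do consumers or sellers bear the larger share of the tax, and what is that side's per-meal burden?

Without the tax, 181 − 2P = 4P − 83 gives 6P = 264, so P* = $44 and Q* = 93.
With the tax collected from consumers, demand (in seller-price terms) shifts: Qd = 181 − 2(P + 9).
Solving gives Q = 81 with consumers paying $50 and sellers receiving $41 (the $9 wedge).
Per-meal burden: consumers $6, sellers $3.
Consumers take the larger share because demand is less price-elastic here (demand slope 2 vs supply slope 4).
The less price-elastic side of the market bears the larger share of a per-unit tax.

Consumers bear the larger share: $6 per meal.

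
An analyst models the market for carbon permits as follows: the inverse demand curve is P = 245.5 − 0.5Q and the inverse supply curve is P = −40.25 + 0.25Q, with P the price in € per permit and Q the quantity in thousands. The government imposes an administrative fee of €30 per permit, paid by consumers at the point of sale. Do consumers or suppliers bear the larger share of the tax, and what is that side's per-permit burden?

Inverting to Q(P) form: Qd = 491 − 2P; Qs = 4P + 161.
Without the tax, 491 − 2P = 4P + 161 gives 6P = 330, so P* = €55 and Q* = 381.
With the tax collected from consumers, demand (in seller-price terms) shifts: Qd = 491 − 2(P + 30).
Solving gives Q = 341 with consumers paying €75 and suppliers receiving €45 (the €30 wedge).
Per-permit burden: consumers €20, suppliers €10.
Consumers take the larger share because demand is less price-elastic here (demand slope 2 vs supply slope 4).

Consumers bear the larger share: €20 per permit.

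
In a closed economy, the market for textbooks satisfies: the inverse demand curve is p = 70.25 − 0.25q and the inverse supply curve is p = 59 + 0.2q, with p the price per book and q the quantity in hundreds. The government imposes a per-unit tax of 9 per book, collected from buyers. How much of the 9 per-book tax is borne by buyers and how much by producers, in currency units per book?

Inverting to q(p) form: qd = 281 − 4p; qs = 5p − 295.
Without the tax, 281 − 4p = 5p − 295 gives 9p = 576, so p* = 64 and q* = 25.
With the tax collected from buyers, demand (in seller-price terms) shifts: qd = 281 − 4(p + 9).
Solving gives q = 5 with buyers paying 69 and producers receiving 60 (the 9 wedge).
Burden on buyers: 5; on producers: 4. (They sum to 9.)

Buyers bear 5 per book; producers bear 4 per book.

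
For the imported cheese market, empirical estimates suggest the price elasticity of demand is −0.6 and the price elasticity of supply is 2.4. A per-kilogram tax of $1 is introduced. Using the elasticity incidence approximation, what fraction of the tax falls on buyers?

Incidence ratio: buyers' share ≈ εs / (εs + |εd|) = 2.4 / (2.4 + 0.6) = 0.8.
Supply is the more elastic side, so buyers bear the larger share.

Buyers' share ≈ 0.8.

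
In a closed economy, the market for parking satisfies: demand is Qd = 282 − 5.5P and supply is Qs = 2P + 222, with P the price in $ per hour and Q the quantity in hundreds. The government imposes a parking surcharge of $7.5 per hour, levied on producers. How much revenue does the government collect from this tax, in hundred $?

Before the tax: set 282 − 5.5P = 2P + 222 → P* = $8, Q* = 238.
With the tax collected from producers, supply shifts: Qs = 2(P − 7.5) + 222.
Solving gives Q = 227 with buyers paying $10 and producers receiving $2.5 (the $7.5 wedge).
Revenue = t · Q = 7.5 · 227 = $1702.5.

Tax revenue = $1702.5 hundred.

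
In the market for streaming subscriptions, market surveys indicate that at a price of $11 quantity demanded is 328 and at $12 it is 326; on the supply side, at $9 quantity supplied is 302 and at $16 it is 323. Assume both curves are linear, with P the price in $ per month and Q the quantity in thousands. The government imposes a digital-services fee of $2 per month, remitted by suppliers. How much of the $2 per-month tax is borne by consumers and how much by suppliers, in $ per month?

Demand slope: (326 − 328)/(12 − 11) = -2, so Qd = 350 − 2P.
Supply slope: (323 − 302)/(16 − 9) = 3, so Qs = 3P + 275.
Without the tax, 350 − 2P = 3P + 275 gives 5P = 75, so P* = $15 and Q* = 320.
With the tax collected from suppliers, supply shifts: Qs = 3(P − 2) + 275.
Solving gives Q = 317.6 with consumers paying $16.2 and suppliers receiving $14.2 (the $2 wedge).
Burden on consumers: $1.2; on suppliers: $0.8. (They sum to $2.)
The less price-elastic side of the market bears the larger share of a per-unit tax.

Consumers bear $1.2 per month; suppliers bear $0.8 per month.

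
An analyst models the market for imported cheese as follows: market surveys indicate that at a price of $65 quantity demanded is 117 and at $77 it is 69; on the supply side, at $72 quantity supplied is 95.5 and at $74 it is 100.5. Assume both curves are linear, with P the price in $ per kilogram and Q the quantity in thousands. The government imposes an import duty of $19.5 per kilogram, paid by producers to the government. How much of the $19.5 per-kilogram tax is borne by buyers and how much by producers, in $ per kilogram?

Buyers bear $7.5 per kilogram; producers bear $12 per kilogram.

Demand slope: (69 − 117)/(77 − 65) = -4, so Qd = 377 − 4P.
Supply slope: (100.5 − 95.5)/(74 − 72) = 2.5, so Qs = 2.5P − 84.5.
Before the tax: set 377 − 4P = 2.5P − 84.5 → P* = $71, Q* = 93.
With the tax collected from producers, supply shifts: Qs = 2.5(P − 19.5) − 84.5.
Solving gives Q = 63 with buyers paying $78.5 and producers receiving $59 (the $19.5 wedge).
Burden on buyers: $7.5; on producers: $12. (They sum to $19.5.)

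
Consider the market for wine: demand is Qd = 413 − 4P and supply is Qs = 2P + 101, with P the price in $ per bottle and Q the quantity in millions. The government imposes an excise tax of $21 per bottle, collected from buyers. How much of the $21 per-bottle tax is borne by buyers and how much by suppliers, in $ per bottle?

Buyers bear $7 per bottle; suppliers bear $14 per bottle.

Without the tax, 413 − 4P = 2P + 101 gives 6P = 312, so P* = $52 and Q* = 205.
With the tax collected from buyers, demand (in seller-price terms) shifts: Qd = 413 − 4(P + 21).
Solving gives Q = 177 with buyers paying $59 and suppliers receiving $38 (the $21 wedge).
Burden on buyers: $7; on suppliers: $14. (They sum to $21.)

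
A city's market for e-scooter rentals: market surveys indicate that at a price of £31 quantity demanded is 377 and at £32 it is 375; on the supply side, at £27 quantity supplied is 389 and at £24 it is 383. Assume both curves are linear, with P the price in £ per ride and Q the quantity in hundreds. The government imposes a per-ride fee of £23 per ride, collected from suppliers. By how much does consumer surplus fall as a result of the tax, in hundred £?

Demand slope: (375 − 377)/(32 − 31) = -2, so Qd = 439 − 2P.
Supply slope: (383 − 389)/(24 − 27) = 2, so Qs = 2P + 335.
Without the tax, 439 − 2P = 2P + 335 gives 4P = 104, so P* = £26 and Q* = 387.
With the tax collected from suppliers, supply shifts: Qs = 2(P − 23) + 335.
New equilibrium: buyers pay £37.5, suppliers receive £14.5, Q = 364. (Wedge: Pb − Ps = 23.)
ΔCS is the trapezoid between Q = 364 and Q = 387 of height £11.5: ½ · (387 + 364) · 11.5 = £4318.25.

Consumer surplus falls by £4318.25 hundred.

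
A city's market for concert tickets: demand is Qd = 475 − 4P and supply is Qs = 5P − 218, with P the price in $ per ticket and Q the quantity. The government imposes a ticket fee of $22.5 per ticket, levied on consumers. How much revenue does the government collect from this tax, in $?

Tax revenue = $2632.5.

Before the tax: set 475 − 4P = 5P − 218 → P* = $77, Q* = 167.
With the tax collected from consumers, demand (in seller-price terms) shifts: Qd = 475 − 4(P + 22.5).
New equilibrium: consumers pay $89.5, producers receive $67, Q = 117. (Wedge: Pb − Ps = 22.5.)
Revenue = t · Q = 22.5 · 117 = $2632.5.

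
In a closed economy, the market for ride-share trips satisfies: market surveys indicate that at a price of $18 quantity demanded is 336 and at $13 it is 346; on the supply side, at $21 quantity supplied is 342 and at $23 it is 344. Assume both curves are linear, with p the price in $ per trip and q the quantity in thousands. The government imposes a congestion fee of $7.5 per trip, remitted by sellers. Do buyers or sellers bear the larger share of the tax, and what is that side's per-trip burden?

Demand slope: (346 − 336)/(13 − 18) = -2, so qd = 372 − 2p.
Supply slope: (344 − 342)/(23 − 21) = 1, so qs = p + 321.
Without the tax, 372 − 2p = p + 321 gives 3p = 51, so p* = $17 and q* = 338.
With the tax collected from sellers, supply shifts: qs = (p − 7.5) + 321.
Solving gives q = 333 with buyers paying $19.5 and sellers receiving $12 (the $7.5 wedge).
Per-trip burden: buyers $2.5, sellers $5.
Sellers take the larger share because supply is less price-elastic here (demand slope 2 vs supply slope 1).

Sellers bear the larger share: $5 per trip.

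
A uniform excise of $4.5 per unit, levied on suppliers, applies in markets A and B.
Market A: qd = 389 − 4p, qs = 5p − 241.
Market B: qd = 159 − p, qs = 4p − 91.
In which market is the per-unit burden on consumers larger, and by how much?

Market B, by $1.1.

Market A: pre-tax p* = $70, q* = 109; post-tax q = 99; per-unit burden on consumers = $2.5.
Market B: pre-tax p* = $50, q* = 109; post-tax q = 105.4; per-unit burden on consumers = $3.6.
Difference: $2.5 vs $3.6 → market B is larger by $1.1.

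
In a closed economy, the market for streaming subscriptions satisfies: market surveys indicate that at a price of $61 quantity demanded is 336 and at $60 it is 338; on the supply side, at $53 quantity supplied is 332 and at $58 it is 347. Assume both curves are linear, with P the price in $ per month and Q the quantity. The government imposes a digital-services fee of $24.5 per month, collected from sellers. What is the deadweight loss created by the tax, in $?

Demand slope: (338 − 336)/(60 − 61) = -2, so Qd = 458 − 2P.
Supply slope: (347 − 332)/(58 − 53) = 3, so Qs = 3P + 173.
Without the tax, 458 − 2P = 3P + 173 gives 5P = 285, so P* = $57 and Q* = 344.
With the tax collected from sellers, supply shifts: Qs = 3(P − 24.5) + 173.
Solving gives Q = 314.6 with consumers paying $71.7 and sellers receiving $47.2 (the $24.5 wedge).
Quantity falls by |ΔQ| = |344 − 314.6| = 29.4.
DWL = ½ · t · |ΔQ| = ½ · 24.5 · 29.4 = $360.15.

Deadweight loss = $360.15.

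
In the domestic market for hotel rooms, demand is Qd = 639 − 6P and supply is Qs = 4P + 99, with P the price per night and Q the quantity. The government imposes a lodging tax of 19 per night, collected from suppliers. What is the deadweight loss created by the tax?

Before the tax: set 639 − 6P = 4P + 99 → P* = 54, Q* = 315.
With the tax collected from suppliers, supply shifts: Qs = 4(P − 19) + 99.
New equilibrium: buyers pay 61.6, suppliers receive 42.6, Q = 269.4. (Wedge: Pb − Ps = 19.)
Quantity falls by |ΔQ| = |315 − 269.4| = 45.6.
DWL = ½ · t · |ΔQ| = ½ · 19 · 45.6 = 433.2.

Deadweight loss = 433.2.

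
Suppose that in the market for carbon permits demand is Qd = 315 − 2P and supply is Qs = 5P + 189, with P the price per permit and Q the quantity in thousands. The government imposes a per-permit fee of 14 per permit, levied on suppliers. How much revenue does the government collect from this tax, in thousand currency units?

Without the tax, 315 − 2P = 5P + 189 gives 7P = 126, so P* = 18 and Q* = 279.
With the tax collected from suppliers, supply shifts: Qs = 5(P − 14) + 189.
New equilibrium: consumers pay 28, suppliers receive 14, Q = 259. (Wedge: Pb − Ps = 14.)
Revenue = t · Q = 14 · 259 = 3626.

Tax revenue = 3626 thousand.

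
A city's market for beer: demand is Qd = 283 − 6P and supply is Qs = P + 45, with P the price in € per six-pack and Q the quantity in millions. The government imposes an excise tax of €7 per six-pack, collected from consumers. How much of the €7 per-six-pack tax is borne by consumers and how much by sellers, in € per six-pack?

Consumers bear €1 per six-pack; sellers bear €6 per six-pack.

Without the tax, 283 − 6P = P + 45 gives 7P = 238, so P* = €34 and Q* = 79.
With the tax collected from consumers, demand (in seller-price terms) shifts: Qd = 283 − 6(P + 7).
New equilibrium: consumers pay €35, sellers receive €28, Q = 73. (Wedge: Pb − Ps = 7.)
Burden on consumers: €1; on sellers: €6. (They sum to €7.)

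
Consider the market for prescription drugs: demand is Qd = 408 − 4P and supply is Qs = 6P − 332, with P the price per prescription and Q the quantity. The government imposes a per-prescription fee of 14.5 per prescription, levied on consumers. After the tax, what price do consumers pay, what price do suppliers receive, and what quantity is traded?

Before the tax: set 408 − 4P = 6P − 332 → P* = 74, Q* = 112.
With the tax collected from consumers, demand (in seller-price terms) shifts: Qd = 408 − 4(P + 14.5).
Solving gives Q = 77.2 with consumers paying 82.7 and suppliers receiving 68.2 (the 14.5 wedge).
The less price-elastic side of the market bears the larger share of a per-unit tax.

Consumers pay 82.7; suppliers receive 68.2; quantity = 77.2.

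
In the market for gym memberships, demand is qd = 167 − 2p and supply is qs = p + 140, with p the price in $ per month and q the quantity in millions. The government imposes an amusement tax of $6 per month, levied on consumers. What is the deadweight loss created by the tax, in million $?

Without the tax, 167 − 2p = p + 140 gives 3p = 27, so p* = $9 and q* = 149.
With the tax collected from consumers, demand (in seller-price terms) shifts: qd = 167 − 2(p + 6).
Solving gives q = 145 with consumers paying $11 and suppliers receiving $5 (the $6 wedge).
Quantity falls by |ΔQ| = |149 − 145| = 4.
DWL = ½ · t · |ΔQ| = ½ · 6 · 4 = $12.

Deadweight loss = $12 million.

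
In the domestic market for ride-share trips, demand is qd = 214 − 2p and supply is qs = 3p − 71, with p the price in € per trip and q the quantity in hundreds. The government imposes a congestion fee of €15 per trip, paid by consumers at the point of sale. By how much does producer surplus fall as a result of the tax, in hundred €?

Without the tax, 214 − 2p = 3p − 71 gives 5p = 285, so p* = €57 and q* = 100.
With the tax collected from consumers, demand (in seller-price terms) shifts: qd = 214 − 2(p + 15).
Solving gives q = 82 with consumers paying €66 and sellers receiving €51 (the €15 wedge).
ΔPS is the trapezoid between Q = 82 and Q = 100 of height €6: ½ · (100 + 82) · 6 = €546.

Producer surplus falls by €546 hundred.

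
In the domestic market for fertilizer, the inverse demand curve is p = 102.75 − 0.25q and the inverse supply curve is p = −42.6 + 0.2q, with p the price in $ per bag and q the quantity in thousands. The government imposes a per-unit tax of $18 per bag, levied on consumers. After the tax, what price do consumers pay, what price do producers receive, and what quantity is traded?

Rewrite in direct form: qd = 411 − 4p and qs = 5p + 213.
Before the tax: set 411 − 4p = 5p + 213 → p* = $22, q* = 323.
With the tax collected from consumers, demand (in seller-price terms) shifts: qd = 411 − 4(p + 18).
New equilibrium: consumers pay $32, producers receive $14, q = 283. (Wedge: pb − ps = 18.)

Consumers pay $32; producers receive $14; quantity = 283.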